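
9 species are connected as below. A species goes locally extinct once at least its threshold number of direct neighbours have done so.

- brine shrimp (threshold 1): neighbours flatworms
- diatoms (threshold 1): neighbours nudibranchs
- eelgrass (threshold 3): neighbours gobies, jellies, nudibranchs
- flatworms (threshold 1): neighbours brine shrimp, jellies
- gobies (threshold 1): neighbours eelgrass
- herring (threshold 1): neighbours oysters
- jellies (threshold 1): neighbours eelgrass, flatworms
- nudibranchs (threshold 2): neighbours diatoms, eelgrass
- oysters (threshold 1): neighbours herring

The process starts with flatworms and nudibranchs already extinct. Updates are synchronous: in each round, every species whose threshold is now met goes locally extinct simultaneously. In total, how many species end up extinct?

Round 1 — flatworms, nudibranchs go locally extinct (initial).
Round 2 — checking thresholds:
  brine shrimp: 1 of 1 neighbours ≥ 1, goes locally extinct.
  diatoms: 1 of 1 neighbours ≥ 1, goes locally extinct.
  eelgrass: 1 of 3 neighbours < 3, holds.
  jellies: 1 of 2 neighbours ≥ 1, goes locally extinct.
Round 3 — no new extinctions; cascade stops.

5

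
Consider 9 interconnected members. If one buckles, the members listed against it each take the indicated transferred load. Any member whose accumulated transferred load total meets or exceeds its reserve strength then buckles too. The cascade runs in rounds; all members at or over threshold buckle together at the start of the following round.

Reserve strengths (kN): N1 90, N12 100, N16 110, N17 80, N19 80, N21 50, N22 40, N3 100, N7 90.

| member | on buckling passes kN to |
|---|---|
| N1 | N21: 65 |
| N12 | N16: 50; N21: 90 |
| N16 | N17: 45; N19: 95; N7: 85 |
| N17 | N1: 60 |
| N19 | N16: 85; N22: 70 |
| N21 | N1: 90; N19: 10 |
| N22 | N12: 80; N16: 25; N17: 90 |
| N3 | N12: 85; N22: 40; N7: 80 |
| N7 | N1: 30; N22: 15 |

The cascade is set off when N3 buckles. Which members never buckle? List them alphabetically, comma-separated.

Round 1 — N3 buckles (initial).
  N12: +85 → 85 < 100
  N22: +40 → 40 ≥ 40
  N7: +80 → 80 < 90
Round 2 — N22 buckles.
  N12: +80 → 165 ≥ 100
  N16: +25 → 25 < 110
  N17: +90 → 90 ≥ 80
Round 3 — N12, N17 buckle.
  N1: +60 → 60 < 90
  N16: +50 → 75 < 110
  N21: +90 → 90 ≥ 50
Round 4 — N21 buckles.
  N1: +90 → 150 ≥ 90
  N19: +10 → 10 < 80
Round 5 — N1 buckles.
No further bucklings.

N16, N19, N7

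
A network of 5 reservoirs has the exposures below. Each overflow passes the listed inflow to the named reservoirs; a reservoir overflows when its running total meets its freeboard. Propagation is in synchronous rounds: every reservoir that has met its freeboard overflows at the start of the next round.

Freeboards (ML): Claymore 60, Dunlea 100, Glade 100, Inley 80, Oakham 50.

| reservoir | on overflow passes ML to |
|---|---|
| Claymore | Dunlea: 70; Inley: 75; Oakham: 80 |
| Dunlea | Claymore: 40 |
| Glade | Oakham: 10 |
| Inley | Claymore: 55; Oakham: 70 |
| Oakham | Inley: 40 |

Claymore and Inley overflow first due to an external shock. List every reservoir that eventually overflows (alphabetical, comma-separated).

Claymore, Inley, Oakham

Round 1 — Claymore, Inley overflow (initial).
  Dunlea: +70 → 70 < 100
  Oakham: +80+70 → 150 ≥ 50
Round 2 — Oakham overflows.
No further overflows.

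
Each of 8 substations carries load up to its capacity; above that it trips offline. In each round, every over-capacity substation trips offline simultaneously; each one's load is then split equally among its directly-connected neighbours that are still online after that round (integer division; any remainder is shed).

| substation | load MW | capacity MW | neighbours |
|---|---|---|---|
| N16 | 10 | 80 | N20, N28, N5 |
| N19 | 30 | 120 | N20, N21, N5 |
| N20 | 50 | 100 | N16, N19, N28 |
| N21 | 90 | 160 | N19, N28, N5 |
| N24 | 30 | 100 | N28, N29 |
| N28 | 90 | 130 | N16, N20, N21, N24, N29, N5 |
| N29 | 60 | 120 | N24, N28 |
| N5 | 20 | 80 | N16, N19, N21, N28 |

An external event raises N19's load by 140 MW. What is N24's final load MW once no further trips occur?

58

Round 1 — N19 at 170 > 120. N19 trips offline.
  N19 sheds 170 MW to N20, N21, N5: 56 each (2 lost).
    N20: 50+56 = 106 > 100
    N21: 90+56 = 146 ≤ 160
    N5: 20+56 = 76 ≤ 80
Round 2 — N20 trips offline.
  N20 sheds 106 MW to N16, N28: 53 each.
    N16: 10+53 = 63 ≤ 80
    N28: 90+53 = 143 > 130
Round 3 — N28 trips offline.
  N28 sheds 143 MW to N16, N21, N24, N29, N5: 28 each (3 lost).
    N16: 63+28 = 91 > 80
    N21: 146+28 = 174 > 160
    N24: 30+28 = 58 ≤ 100
    N29: 60+28 = 88 ≤ 120
    N5: 76+28 = 104 > 80
Round 4 — N16, N21, N5 trip offline.
  N16 sheds 91 MW: no online neighbours, lost.
  N21 sheds 174 MW: no online neighbours, lost.
  N5 sheds 104 MW: no online neighbours, lost.
No further trips.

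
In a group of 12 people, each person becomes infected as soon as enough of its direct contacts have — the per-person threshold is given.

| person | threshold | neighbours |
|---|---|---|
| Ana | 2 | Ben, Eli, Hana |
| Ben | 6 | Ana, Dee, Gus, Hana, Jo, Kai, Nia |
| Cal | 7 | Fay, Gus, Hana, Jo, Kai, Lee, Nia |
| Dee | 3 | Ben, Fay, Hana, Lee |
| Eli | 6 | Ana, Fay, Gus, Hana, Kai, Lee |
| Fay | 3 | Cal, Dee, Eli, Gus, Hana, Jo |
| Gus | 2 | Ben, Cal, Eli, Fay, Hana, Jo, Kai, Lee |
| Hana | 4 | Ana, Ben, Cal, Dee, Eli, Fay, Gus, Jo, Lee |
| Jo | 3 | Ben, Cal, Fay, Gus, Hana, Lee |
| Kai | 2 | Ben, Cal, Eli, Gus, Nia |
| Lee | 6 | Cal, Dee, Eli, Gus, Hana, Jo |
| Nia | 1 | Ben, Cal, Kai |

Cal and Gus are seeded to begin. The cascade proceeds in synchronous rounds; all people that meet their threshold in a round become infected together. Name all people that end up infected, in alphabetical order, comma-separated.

Round 1 — Cal, Gus become infected (initial).
Round 2 — checking thresholds:
  Ben: 1 of 7 neighbours < 6, not yet.
  Eli: 1 of 6 neighbours < 6, not yet.
  Fay: 2 of 6 neighbours < 3, not yet.
  Hana: 2 of 9 neighbours < 4, not yet.
  Jo: 2 of 6 neighbours < 3, not yet.
  Kai: 2 of 5 neighbours ≥ 2, becomes infected.
  Lee: 2 of 6 neighbours < 6, not yet.
  Nia: 1 of 3 neighbours ≥ 1, becomes infected.
Round 3 — no new infections; cascade stops.

Cal, Gus, Kai, Nia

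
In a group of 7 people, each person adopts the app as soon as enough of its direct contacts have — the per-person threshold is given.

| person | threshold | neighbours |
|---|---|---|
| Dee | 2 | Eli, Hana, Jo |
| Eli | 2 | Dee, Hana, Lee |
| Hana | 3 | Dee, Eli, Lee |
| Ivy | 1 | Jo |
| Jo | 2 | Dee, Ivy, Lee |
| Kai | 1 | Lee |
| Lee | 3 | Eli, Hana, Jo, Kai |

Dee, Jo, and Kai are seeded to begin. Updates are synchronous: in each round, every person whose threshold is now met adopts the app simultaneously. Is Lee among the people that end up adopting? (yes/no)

Round 1 — Dee, Jo, Kai adopt the app (initial).
Round 2 — checking thresholds:
  Eli: 1 of 3 neighbours < 2, holds.
  Hana: 1 of 3 neighbours < 3, holds.
  Ivy: 1 of 1 neighbours ≥ 1, adopts the app.
  Lee: 2 of 4 neighbours < 3, holds.
Round 3 — no new adoptions; cascade stops.

no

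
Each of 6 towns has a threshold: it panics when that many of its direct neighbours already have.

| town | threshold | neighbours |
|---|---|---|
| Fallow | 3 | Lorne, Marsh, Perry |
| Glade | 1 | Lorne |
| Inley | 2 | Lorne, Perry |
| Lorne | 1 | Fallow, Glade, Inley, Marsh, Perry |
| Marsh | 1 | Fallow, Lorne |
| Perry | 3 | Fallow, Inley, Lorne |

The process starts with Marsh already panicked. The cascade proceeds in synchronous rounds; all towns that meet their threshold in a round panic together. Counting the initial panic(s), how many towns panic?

3

Round 1 — Marsh panics (initial).
Round 2 — checking thresholds:
  Fallow: 1 of 3 neighbours < 3, below threshold.
  Lorne: 1 of 5 neighbours ≥ 1, panics.
Round 3 — checking thresholds:
  Fallow: 2 of 3 neighbours < 3, below threshold.
  Glade: 1 of 1 neighbours ≥ 1, panics.
  Inley: 1 of 2 neighbours < 2, below threshold.
  Perry: 1 of 3 neighbours < 3, below threshold.
Round 4 — no new panics; cascade stops.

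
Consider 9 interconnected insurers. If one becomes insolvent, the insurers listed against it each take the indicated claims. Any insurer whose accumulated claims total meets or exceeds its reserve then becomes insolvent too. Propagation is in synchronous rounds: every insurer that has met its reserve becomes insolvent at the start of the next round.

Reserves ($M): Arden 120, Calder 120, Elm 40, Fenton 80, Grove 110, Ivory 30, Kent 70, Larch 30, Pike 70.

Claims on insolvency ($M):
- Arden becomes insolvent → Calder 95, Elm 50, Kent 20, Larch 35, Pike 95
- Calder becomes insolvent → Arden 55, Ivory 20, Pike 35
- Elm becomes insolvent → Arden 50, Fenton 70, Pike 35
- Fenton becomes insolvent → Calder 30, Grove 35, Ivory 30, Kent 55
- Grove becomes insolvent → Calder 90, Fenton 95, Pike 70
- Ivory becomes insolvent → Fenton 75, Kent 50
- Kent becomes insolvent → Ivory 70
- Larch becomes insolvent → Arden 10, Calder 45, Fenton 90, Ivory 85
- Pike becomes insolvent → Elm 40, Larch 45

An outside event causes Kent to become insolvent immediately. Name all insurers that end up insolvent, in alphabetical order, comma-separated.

Round 1 — Kent becomes insolvent (initial).
  Ivory: +70 → 70 ≥ 30
Round 2 — Ivory becomes insolvent.
  Fenton: +75 → 75 < 80
No further insolvencies.

Ivory, Kent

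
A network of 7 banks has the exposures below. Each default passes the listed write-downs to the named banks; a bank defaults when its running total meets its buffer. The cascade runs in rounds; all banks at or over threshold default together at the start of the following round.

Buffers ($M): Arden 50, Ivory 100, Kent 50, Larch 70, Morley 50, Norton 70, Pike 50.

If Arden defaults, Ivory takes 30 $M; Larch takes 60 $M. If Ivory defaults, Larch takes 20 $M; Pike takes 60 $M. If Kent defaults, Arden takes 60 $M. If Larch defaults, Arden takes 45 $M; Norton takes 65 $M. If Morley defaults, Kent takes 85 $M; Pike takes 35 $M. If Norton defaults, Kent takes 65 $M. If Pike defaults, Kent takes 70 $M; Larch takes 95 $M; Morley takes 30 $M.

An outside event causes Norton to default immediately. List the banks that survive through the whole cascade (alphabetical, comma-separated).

Ivory, Larch, Morley, Pike

Round 1 — Norton defaults (initial).
  Kent: +65 → 65 ≥ 50
Round 2 — Kent defaults.
  Arden: +60 → 60 ≥ 50
Round 3 — Arden defaults.
  Ivory: +30 → 30 < 100
  Larch: +60 → 60 < 70
No further defaults.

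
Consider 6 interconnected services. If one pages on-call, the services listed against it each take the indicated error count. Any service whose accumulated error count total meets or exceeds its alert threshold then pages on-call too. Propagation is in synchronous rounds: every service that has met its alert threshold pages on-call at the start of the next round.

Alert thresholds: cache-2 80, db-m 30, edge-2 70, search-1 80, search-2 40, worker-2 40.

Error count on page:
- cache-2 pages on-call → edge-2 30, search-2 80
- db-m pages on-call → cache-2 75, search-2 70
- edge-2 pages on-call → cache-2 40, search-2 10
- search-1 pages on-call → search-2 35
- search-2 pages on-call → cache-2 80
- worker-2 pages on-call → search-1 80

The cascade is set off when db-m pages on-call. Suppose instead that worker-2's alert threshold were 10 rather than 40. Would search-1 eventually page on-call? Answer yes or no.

With worker-2's alert threshold at 10:
Round 1 — db-m pages on-call (initial).
  cache-2: +75 → 75 < 80
  search-2: +70 → 70 ≥ 40
Round 2 — search-2 pages on-call.
  cache-2: +80 → 155 ≥ 80
Round 3 — cache-2 pages on-call.
  edge-2: +30 → 30 < 70
No further pages.

no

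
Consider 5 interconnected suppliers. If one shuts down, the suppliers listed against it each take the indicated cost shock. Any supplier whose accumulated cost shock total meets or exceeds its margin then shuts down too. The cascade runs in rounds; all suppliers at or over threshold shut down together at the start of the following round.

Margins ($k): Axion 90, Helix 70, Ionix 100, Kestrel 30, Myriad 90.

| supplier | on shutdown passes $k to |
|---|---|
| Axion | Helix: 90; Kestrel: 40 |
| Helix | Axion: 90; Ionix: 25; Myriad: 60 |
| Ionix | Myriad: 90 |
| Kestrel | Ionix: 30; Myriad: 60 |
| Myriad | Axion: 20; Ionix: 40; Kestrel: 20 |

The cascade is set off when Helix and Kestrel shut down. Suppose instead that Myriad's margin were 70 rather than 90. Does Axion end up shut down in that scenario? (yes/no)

With Myriad's margin at 70:
Round 1 — Helix, Kestrel shut down (initial).
  Axion: +90 → 90 ≥ 90
  Ionix: +25+30 → 55 < 100
  Myriad: +60+60 → 120 ≥ 70
Round 2 — Axion, Myriad shut down.
  Ionix: +40 → 95 < 100
No further shutdowns.

yes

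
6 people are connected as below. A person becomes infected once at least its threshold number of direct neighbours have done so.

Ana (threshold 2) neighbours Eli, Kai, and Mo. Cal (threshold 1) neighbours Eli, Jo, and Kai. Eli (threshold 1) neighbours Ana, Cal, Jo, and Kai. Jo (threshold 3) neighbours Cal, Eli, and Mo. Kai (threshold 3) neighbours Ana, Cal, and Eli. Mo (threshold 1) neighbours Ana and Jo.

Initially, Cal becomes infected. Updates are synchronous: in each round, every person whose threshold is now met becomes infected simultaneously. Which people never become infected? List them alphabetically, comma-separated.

Round 1 — Cal becomes infected (initial).
Round 2 — checking thresholds:
  Eli: 1 of 4 neighbours ≥ 1, becomes infected.
  Jo: 1 of 3 neighbours < 3, not yet.
  Kai: 1 of 3 neighbours < 3, not yet.
Round 3 — no new infections; cascade stops.

Ana, Jo, Kai, Mo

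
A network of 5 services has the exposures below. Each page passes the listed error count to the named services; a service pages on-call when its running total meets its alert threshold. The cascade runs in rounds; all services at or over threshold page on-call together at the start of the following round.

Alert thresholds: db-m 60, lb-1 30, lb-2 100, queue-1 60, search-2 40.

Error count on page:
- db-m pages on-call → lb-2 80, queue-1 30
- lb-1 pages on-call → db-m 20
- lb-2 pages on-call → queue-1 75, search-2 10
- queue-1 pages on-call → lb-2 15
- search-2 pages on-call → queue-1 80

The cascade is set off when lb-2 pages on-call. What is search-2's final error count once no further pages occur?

Round 1 — lb-2 pages on-call (initial).
  queue-1: +75 → 75 ≥ 60
  search-2: +10 → 10 < 40
Round 2 — queue-1 pages on-call.
No further pages.

10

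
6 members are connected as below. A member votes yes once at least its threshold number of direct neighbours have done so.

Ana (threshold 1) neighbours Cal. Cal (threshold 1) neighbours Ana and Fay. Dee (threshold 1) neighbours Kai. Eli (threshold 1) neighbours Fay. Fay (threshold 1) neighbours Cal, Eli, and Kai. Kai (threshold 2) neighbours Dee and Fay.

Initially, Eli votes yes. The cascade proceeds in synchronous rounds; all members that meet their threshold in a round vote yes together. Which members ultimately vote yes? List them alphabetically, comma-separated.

Ana, Cal, Eli, Fay

Round 1 — Eli votes yes (initial).
Round 2 — checking thresholds:
  Fay: 1 of 3 neighbours ≥ 1, votes yes.
Round 3 — checking thresholds:
  Cal: 1 of 2 neighbours ≥ 1, votes yes.
  Kai: 1 of 2 neighbours < 2, below threshold.
Round 4 — checking thresholds:
  Ana: 1 of 1 neighbours ≥ 1, votes yes.
  Kai: 1 of 2 neighbours < 2, below threshold.
Round 5 — no new yes votes; cascade stops.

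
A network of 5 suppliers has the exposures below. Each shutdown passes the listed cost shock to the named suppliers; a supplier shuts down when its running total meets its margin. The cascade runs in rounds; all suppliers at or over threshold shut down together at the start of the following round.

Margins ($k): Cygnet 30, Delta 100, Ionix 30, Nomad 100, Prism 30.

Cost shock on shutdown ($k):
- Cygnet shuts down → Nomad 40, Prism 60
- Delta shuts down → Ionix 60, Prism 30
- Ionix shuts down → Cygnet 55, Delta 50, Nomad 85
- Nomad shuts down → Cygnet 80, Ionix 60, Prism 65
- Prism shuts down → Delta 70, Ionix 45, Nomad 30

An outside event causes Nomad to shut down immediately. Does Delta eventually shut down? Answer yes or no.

Round 1 — Nomad shuts down (initial).
  Cygnet: +80 → 80 ≥ 30
  Ionix: +60 → 60 ≥ 30
  Prism: +65 → 65 ≥ 30
Round 2 — Cygnet, Ionix, Prism shut down.
  Delta: +50+70 → 120 ≥ 100
Round 3 — Delta shuts down.
No further shutdowns.

yes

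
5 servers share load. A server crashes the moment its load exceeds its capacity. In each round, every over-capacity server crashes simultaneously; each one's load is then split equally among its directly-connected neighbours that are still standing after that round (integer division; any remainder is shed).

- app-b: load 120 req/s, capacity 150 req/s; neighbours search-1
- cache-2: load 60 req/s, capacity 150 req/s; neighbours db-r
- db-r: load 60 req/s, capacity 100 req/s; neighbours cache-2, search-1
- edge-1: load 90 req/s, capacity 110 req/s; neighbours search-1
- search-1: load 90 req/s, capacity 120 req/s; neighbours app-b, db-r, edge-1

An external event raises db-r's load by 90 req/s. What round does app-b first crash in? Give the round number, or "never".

Round 1 — db-r at 150 > 100. db-r crashes.
  db-r sheds 150 req/s to cache-2, search-1: 75 each.
    cache-2: 60+75 = 135 ≤ 150
    search-1: 90+75 = 165 > 120
Round 2 — search-1 crashes.
  search-1 sheds 165 req/s to app-b, edge-1: 82 each (1 lost).
    app-b: 120+82 = 202 > 150
    edge-1: 90+82 = 172 > 110
Round 3 — app-b, edge-1 crash.
  app-b sheds 202 req/s: no online neighbours, lost.
  edge-1 sheds 172 req/s: no online neighbours, lost.
No further crashes.

3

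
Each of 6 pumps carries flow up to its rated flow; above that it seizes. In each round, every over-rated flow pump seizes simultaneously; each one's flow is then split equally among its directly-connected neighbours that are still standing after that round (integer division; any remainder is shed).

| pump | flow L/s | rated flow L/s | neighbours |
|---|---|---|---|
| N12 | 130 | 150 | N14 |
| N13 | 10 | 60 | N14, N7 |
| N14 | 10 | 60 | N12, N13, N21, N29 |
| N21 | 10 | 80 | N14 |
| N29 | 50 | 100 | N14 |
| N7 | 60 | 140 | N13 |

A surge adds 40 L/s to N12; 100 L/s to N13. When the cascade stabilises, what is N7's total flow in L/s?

Round 1 — N12 at 170 > 150; N13 at 110 > 60. N12, N13 seize.
  N12 sheds 170 L/s to N14: 170 each.
    N14: 10+170 = 180 > 60
  N13 sheds 110 L/s to N14, N7: 55 each.
    N14: 180+55 = 235 > 60
    N7: 60+55 = 115 ≤ 140
Round 2 — N14 seizes.
  N14 sheds 235 L/s to N21, N29: 117 each (1 lost).
    N21: 10+117 = 127 > 80
    N29: 50+117 = 167 > 100
Round 3 — N21, N29 seize.
  N21 sheds 127 L/s: no online neighbours, lost.
  N29 sheds 167 L/s: no online neighbours, lost.
No further seizures.

115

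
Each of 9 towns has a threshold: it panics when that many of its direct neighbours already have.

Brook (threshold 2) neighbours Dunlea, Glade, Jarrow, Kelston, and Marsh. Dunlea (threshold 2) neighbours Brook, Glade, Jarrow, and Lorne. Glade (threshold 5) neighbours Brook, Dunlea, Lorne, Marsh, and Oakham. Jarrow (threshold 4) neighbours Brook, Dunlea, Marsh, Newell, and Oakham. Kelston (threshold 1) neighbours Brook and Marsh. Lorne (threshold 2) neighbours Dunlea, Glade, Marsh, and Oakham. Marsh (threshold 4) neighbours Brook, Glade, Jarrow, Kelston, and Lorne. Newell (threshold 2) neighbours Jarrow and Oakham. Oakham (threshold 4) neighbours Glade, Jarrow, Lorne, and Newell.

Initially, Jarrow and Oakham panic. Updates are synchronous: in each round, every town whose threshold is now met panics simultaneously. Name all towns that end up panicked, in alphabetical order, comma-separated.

Round 1 — Jarrow, Oakham panic (initial).
Round 2 — checking thresholds:
  Brook: 1 of 5 neighbours < 2, below threshold.
  Dunlea: 1 of 4 neighbours < 2, below threshold.
  Glade: 1 of 5 neighbours < 5, below threshold.
  Lorne: 1 of 4 neighbours < 2, below threshold.
  Marsh: 1 of 5 neighbours < 4, below threshold.
  Newell: 2 of 2 neighbours ≥ 2, panics.
Round 3 — no new panics; cascade stops.

Jarrow, Newell, Oakham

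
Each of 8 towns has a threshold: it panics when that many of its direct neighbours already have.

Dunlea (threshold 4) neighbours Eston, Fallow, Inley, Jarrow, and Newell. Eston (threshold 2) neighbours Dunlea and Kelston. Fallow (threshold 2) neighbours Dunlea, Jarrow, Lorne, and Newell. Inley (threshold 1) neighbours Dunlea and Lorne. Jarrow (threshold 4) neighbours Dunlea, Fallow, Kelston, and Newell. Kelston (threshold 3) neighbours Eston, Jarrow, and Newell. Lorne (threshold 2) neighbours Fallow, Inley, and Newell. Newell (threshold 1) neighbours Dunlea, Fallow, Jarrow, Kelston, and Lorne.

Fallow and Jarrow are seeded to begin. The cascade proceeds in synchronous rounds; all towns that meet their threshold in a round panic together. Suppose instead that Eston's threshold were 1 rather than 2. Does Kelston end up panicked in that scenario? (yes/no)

yes

With Eston's threshold at 1:
Round 1 — Fallow, Jarrow panic (initial).
Round 2 — checking thresholds:
  Dunlea: 2 of 5 neighbours < 4, below threshold.
  Kelston: 1 of 3 neighbours < 3, below threshold.
  Lorne: 1 of 3 neighbours < 2, below threshold.
  Newell: 2 of 5 neighbours ≥ 1, panics.
Round 3 — checking thresholds:
  Dunlea: 3 of 5 neighbours < 4, below threshold.
  Kelston: 2 of 3 neighbours < 3, below threshold.
  Lorne: 2 of 3 neighbours ≥ 2, panics.
Round 4 — checking thresholds:
  Dunlea: 3 of 5 neighbours < 4, below threshold.
  Inley: 1 of 2 neighbours ≥ 1, panics.
  Kelston: 2 of 3 neighbours < 3, below threshold.
Round 5 — checking thresholds:
  Dunlea: 4 of 5 neighbours ≥ 4, panics.
  Kelston: 2 of 3 neighbours < 3, below threshold.
Round 6 — checking thresholds:
  Eston: 1 of 2 neighbours ≥ 1, panics.
  Kelston: 2 of 3 neighbours < 3, below threshold.
Round 7 — checking thresholds:
  Kelston: 3 of 3 neighbours ≥ 3, panics.
Round 8 — no new panics; cascade stops.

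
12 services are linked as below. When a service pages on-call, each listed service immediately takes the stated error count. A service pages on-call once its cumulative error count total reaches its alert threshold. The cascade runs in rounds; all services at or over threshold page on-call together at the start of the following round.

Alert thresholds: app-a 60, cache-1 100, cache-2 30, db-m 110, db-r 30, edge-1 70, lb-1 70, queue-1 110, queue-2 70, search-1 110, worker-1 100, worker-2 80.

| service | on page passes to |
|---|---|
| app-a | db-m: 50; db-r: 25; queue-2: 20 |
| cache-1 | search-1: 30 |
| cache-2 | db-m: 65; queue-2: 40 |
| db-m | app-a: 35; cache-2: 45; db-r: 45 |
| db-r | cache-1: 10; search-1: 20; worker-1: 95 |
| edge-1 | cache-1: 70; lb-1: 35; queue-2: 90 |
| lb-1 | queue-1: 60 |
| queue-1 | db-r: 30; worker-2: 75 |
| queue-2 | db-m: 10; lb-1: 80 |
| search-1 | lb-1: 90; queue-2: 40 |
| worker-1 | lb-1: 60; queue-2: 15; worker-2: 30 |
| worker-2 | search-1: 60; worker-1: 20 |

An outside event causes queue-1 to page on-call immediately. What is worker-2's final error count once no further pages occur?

75

Round 1 — queue-1 pages on-call (initial).
  db-r: +30 → 30 ≥ 30
  worker-2: +75 → 75 < 80
Round 2 — db-r pages on-call.
  cache-1: +10 → 10 < 100
  search-1: +20 → 20 < 110
  worker-1: +95 → 95 < 100
No further pages.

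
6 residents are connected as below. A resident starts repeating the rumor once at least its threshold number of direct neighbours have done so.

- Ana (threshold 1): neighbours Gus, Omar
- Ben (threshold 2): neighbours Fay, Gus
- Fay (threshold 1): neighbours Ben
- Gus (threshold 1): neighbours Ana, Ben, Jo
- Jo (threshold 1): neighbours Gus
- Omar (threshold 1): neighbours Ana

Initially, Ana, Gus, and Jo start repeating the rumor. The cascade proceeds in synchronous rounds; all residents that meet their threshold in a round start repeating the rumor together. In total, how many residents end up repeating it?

4

Round 1 — Ana, Gus, Jo start repeating the rumor (initial).
Round 2 — checking thresholds:
  Ben: 1 of 2 neighbours < 2, holds.
  Omar: 1 of 1 neighbours ≥ 1, starts repeating the rumor.
Round 3 — no new spreads; cascade stops.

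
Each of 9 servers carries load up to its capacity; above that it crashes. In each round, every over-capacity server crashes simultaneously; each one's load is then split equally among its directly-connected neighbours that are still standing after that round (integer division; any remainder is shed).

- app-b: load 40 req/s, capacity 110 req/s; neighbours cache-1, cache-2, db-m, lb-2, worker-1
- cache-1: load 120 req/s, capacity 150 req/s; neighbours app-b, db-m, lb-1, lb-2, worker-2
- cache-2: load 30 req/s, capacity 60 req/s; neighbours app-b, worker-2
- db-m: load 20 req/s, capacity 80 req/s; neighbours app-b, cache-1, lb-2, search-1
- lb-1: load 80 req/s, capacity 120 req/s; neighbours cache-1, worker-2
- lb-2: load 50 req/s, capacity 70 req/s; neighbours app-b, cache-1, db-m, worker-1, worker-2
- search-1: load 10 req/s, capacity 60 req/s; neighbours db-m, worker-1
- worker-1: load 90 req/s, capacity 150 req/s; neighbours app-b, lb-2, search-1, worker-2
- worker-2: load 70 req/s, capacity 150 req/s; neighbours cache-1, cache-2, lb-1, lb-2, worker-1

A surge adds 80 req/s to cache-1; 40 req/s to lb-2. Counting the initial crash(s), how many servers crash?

Round 1 — cache-1 at 200 > 150; lb-2 at 90 > 70. cache-1, lb-2 crash.
  cache-1 sheds 200 req/s to app-b, db-m, lb-1, worker-2: 50 each.
    app-b: 40+50 = 90 ≤ 110
    db-m: 20+50 = 70 ≤ 80
    lb-1: 80+50 = 130 > 120
    worker-2: 70+50 = 120 ≤ 150
  lb-2 sheds 90 req/s to app-b, db-m, worker-1, worker-2: 22 each (2 lost).
    app-b: 90+22 = 112 > 110
    db-m: 70+22 = 92 > 80
    worker-1: 90+22 = 112 ≤ 150
    worker-2: 120+22 = 142 ≤ 150
Round 2 — app-b, db-m, lb-1 crash.
  app-b sheds 112 req/s to cache-2, worker-1: 56 each.
    cache-2: 30+56 = 86 > 60
    worker-1: 112+56 = 168 > 150
  db-m sheds 92 req/s to search-1: 92 each.
    search-1: 10+92 = 102 > 60
  lb-1 sheds 130 req/s to worker-2: 130 each.
    worker-2: 142+130 = 272 > 150
Round 3 — cache-2, search-1, worker-1, worker-2 crash.
  cache-2 sheds 86 req/s: no online neighbours, lost.
  search-1 sheds 102 req/s: no online neighbours, lost.
  worker-1 sheds 168 req/s: no online neighbours, lost.
  worker-2 sheds 272 req/s: no online neighbours, lost.
No further crashes.

9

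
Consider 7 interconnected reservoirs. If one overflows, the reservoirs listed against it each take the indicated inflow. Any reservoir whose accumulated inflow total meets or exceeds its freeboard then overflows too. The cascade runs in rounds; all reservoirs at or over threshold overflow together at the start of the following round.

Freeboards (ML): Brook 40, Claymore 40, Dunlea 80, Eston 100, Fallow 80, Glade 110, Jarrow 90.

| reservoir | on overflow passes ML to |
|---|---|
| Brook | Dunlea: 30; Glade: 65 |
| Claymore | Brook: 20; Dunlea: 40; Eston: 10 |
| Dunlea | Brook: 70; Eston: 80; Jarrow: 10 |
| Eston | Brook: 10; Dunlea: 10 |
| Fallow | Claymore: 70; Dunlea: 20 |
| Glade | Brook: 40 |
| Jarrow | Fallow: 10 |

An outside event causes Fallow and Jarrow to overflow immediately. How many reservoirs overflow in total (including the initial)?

3

Round 1 — Fallow, Jarrow overflow (initial).
  Claymore: +70 → 70 ≥ 40
  Dunlea: +20 → 20 < 80
Round 2 — Claymore overflows.
  Brook: +20 → 20 < 40
  Dunlea: +40 → 60 < 80
  Eston: +10 → 10 < 100
No further overflows.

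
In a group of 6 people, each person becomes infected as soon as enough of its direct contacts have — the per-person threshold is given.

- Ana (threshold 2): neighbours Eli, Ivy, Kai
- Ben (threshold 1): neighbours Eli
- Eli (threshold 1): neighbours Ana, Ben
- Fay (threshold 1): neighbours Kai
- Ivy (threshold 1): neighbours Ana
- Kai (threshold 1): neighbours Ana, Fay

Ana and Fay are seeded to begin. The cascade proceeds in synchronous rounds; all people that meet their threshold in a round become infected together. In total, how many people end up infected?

6

Round 1 — Ana, Fay become infected (initial).
Round 2 — checking thresholds:
  Eli: 1 of 2 neighbours ≥ 1, becomes infected.
  Ivy: 1 of 1 neighbours ≥ 1, becomes infected.
  Kai: 2 of 2 neighbours ≥ 1, becomes infected.
Round 3 — checking thresholds:
  Ben: 1 of 1 neighbours ≥ 1, becomes infected.
Round 4 — no new infections; cascade stops.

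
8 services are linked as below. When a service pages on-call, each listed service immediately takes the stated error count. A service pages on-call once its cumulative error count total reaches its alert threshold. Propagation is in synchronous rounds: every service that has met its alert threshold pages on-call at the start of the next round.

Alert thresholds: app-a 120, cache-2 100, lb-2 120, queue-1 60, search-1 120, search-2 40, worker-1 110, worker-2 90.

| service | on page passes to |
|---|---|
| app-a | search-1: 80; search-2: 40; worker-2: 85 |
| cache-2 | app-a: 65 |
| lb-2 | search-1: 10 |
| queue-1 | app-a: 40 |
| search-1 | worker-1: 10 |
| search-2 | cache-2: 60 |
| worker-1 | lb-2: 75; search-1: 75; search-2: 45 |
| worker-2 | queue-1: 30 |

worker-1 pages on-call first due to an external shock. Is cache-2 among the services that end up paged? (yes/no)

no

Round 1 — worker-1 pages on-call (initial).
  lb-2: +75 → 75 < 120
  search-1: +75 → 75 < 120
  search-2: +45 → 45 ≥ 40
Round 2 — search-2 pages on-call.
  cache-2: +60 → 60 < 100
No further pages.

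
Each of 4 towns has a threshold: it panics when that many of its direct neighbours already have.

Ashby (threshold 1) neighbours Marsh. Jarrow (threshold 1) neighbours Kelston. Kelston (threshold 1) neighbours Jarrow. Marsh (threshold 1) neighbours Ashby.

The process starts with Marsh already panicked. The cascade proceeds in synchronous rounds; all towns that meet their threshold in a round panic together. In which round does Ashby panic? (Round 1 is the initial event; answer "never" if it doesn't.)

Round 1 — Marsh panics (initial).
Round 2 — checking thresholds:
  Ashby: 1 of 1 neighbours ≥ 1, panics.
Round 3 — no new panics; cascade stops.

2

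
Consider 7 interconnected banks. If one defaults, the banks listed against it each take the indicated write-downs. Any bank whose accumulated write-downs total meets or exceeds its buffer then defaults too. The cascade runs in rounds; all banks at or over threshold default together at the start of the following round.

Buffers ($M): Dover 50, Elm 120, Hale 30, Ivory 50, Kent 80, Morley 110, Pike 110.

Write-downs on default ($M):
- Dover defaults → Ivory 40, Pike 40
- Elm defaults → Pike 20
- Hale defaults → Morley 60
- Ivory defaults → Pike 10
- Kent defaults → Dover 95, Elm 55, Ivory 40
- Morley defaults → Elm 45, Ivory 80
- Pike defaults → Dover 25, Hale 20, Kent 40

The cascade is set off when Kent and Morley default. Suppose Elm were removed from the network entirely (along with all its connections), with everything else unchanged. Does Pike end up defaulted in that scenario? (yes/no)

no

With Elm removed:
Round 1 — Kent, Morley default (initial).
  Dover: +95 → 95 ≥ 50
  Ivory: +40+80 → 120 ≥ 50
Round 2 — Dover, Ivory default.
  Pike: +40+10 → 50 < 110
No further defaults.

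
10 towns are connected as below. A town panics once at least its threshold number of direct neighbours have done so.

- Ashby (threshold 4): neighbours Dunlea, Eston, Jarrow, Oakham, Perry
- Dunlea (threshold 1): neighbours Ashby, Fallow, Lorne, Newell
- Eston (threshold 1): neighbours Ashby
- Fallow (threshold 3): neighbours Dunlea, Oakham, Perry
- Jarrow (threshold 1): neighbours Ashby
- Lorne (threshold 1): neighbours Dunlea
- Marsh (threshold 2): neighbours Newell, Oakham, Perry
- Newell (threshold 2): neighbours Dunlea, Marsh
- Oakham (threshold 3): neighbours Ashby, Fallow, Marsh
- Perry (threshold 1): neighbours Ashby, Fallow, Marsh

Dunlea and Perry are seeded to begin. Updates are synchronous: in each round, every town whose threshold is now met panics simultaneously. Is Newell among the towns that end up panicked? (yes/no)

no

Round 1 — Dunlea, Perry panic (initial).
Round 2 — checking thresholds:
  Ashby: 2 of 5 neighbours < 4, below threshold.
  Fallow: 2 of 3 neighbours < 3, below threshold.
  Lorne: 1 of 1 neighbours ≥ 1, panics.
  Marsh: 1 of 3 neighbours < 2, below threshold.
  Newell: 1 of 2 neighbours < 2, below threshold.
Round 3 — no new panics; cascade stops.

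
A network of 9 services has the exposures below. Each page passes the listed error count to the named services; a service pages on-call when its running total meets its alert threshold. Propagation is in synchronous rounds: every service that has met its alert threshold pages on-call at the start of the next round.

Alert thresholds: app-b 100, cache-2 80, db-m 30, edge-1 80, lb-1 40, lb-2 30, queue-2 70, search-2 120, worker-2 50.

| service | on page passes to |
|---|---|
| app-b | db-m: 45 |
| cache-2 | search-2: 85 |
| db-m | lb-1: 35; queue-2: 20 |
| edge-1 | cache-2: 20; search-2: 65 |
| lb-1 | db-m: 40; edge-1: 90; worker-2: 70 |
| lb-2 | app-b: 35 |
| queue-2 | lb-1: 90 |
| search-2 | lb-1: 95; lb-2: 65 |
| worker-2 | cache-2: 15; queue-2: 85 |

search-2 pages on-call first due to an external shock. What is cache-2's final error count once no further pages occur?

Round 1 — search-2 pages on-call (initial).
  lb-1: +95 → 95 ≥ 40
  lb-2: +65 → 65 ≥ 30
Round 2 — lb-1, lb-2 page on-call.
  app-b: +35 → 35 < 100
  db-m: +40 → 40 ≥ 30
  edge-1: +90 → 90 ≥ 80
  worker-2: +70 → 70 ≥ 50
Round 3 — db-m, edge-1, worker-2 page on-call.
  cache-2: +20+15 → 35 < 80
  queue-2: +20+85 → 105 ≥ 70
Round 4 — queue-2 pages on-call.
No further pages.

35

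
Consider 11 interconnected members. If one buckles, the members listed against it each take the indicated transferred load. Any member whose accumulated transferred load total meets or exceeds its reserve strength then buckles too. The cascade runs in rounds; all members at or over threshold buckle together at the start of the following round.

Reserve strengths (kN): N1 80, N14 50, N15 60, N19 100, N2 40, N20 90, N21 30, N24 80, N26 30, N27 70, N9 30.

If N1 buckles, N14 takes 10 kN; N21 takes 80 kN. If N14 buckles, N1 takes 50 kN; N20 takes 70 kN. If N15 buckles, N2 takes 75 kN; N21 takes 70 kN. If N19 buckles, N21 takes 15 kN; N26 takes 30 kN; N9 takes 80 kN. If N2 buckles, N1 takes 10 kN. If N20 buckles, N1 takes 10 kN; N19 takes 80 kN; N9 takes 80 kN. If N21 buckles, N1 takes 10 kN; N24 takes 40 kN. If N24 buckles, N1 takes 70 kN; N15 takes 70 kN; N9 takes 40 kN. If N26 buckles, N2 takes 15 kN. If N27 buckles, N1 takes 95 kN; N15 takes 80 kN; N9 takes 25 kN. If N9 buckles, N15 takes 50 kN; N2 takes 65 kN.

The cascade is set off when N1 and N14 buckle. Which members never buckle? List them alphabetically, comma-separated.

N15, N19, N2, N20, N24, N26, N27, N9

Round 1 — N1, N14 buckle (initial).
  N20: +70 → 70 < 90
  N21: +80 → 80 ≥ 30
Round 2 — N21 buckles.
  N24: +40 → 40 < 80
No further bucklings.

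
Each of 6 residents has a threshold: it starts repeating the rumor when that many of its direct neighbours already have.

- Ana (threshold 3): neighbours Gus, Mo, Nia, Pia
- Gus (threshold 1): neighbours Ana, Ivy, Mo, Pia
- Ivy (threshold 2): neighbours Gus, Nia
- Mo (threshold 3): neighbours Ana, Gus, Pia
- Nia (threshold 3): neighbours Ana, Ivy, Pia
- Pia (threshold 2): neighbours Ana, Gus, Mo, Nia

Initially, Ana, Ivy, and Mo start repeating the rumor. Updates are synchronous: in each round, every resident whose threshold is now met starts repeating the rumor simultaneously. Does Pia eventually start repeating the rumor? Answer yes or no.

Round 1 — Ana, Ivy, Mo start repeating the rumor (initial).
Round 2 — checking thresholds:
  Gus: 3 of 4 neighbours ≥ 1, starts repeating the rumor.
  Nia: 2 of 3 neighbours < 3, below threshold.
  Pia: 2 of 4 neighbours ≥ 2, starts repeating the rumor.
Round 3 — checking thresholds:
  Nia: 3 of 3 neighbours ≥ 3, starts repeating the rumor.
Round 4 — no new spreads; cascade stops.

yes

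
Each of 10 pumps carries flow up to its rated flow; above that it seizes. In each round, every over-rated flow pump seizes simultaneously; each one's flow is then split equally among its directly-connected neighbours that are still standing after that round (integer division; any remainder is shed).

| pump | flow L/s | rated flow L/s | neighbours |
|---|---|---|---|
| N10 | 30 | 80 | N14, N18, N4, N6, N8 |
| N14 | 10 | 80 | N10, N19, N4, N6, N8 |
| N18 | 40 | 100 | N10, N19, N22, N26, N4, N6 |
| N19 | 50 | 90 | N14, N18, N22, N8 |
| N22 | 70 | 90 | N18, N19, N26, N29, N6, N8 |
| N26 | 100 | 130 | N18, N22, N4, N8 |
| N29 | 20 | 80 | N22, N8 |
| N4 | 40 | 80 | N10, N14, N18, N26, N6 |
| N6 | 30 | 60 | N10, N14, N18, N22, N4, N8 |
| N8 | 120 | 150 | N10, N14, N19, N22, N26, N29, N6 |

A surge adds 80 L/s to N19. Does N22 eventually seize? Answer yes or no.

yes

Round 1 — N19 at 130 > 90. N19 seizes.
  N19 sheds 130 L/s to N14, N18, N22, N8: 32 each (2 lost).
    N14: 10+32 = 42 ≤ 80
    N18: 40+32 = 72 ≤ 100
    N22: 70+32 = 102 > 90
    N8: 120+32 = 152 > 150
Round 2 — N22, N8 seize.
  N22 sheds 102 L/s to N18, N26, N29, N6: 25 each (2 lost).
    N18: 72+25 = 97 ≤ 100
    N26: 100+25 = 125 ≤ 130
    N29: 20+25 = 45 ≤ 80
    N6: 30+25 = 55 ≤ 60
  N8 sheds 152 L/s to N10, N14, N26, N29, N6: 30 each (2 lost).
    N10: 30+30 = 60 ≤ 80
    N14: 42+30 = 72 ≤ 80
    N26: 125+30 = 155 > 130
    N29: 45+30 = 75 ≤ 80
    N6: 55+30 = 85 > 60
Round 3 — N26, N6 seize.
  N26 sheds 155 L/s to N18, N4: 77 each (1 lost).
    N18: 97+77 = 174 > 100
    N4: 40+77 = 117 > 80
  N6 sheds 85 L/s to N10, N14, N18, N4: 21 each (1 lost).
    N10: 60+21 = 81 > 80
    N14: 72+21 = 93 > 80
    N18: 174+21 = 195 > 100
    N4: 117+21 = 138 > 80
Round 4 — N10, N14, N18, N4 seize.
  N10 sheds 81 L/s: no online neighbours, lost.
  N14 sheds 93 L/s: no online neighbours, lost.
  N18 sheds 195 L/s: no online neighbours, lost.
  N4 sheds 138 L/s: no online neighbours, lost.
No further seizures.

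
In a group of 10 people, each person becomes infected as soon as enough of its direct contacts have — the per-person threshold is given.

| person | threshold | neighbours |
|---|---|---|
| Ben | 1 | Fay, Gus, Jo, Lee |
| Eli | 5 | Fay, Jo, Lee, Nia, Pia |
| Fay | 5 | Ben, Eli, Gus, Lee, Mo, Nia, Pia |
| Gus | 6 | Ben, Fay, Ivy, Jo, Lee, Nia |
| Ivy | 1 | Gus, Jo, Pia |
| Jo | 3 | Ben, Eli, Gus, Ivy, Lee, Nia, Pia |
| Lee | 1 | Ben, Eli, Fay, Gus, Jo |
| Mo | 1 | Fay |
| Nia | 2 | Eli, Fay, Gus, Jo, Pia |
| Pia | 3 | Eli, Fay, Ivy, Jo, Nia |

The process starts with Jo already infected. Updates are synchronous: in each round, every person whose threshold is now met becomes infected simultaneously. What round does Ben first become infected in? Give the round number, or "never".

2

Round 1 — Jo becomes infected (initial).
Round 2 — checking thresholds:
  Ben: 1 of 4 neighbours ≥ 1, becomes infected.
  Eli: 1 of 5 neighbours < 5, below threshold.
  Gus: 1 of 6 neighbours < 6, below threshold.
  Ivy: 1 of 3 neighbours ≥ 1, becomes infected.
  Lee: 1 of 5 neighbours ≥ 1, becomes infected.
  Nia: 1 of 5 neighbours < 2, below threshold.
  Pia: 1 of 5 neighbours < 3, below threshold.
Round 3 — no new infections; cascade stops.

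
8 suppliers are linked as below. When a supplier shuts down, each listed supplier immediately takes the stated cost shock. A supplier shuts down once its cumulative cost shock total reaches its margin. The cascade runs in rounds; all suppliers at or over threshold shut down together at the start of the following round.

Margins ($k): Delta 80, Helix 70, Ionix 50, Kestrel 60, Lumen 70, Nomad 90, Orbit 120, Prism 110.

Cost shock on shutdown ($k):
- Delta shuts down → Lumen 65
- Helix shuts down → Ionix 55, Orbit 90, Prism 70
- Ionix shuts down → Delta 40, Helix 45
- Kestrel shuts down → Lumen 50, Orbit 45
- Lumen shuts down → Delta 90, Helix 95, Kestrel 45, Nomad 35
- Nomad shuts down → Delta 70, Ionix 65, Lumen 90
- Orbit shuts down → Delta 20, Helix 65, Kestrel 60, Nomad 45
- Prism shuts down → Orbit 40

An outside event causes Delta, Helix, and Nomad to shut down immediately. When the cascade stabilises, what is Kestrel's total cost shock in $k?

45

Round 1 — Delta, Helix, Nomad shut down (initial).
  Ionix: +55+65 → 120 ≥ 50
  Lumen: +65+90 → 155 ≥ 70
  Orbit: +90 → 90 < 120
  Prism: +70 → 70 < 110
Round 2 — Ionix, Lumen shut down.
  Kestrel: +45 → 45 < 60
No further shutdowns.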